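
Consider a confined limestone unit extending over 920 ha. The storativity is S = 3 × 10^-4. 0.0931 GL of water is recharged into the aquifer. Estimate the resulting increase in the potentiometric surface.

A = 920 ha = 9.2 × 10^6 m²
ΔV = 0.0931 GL = 93100 m³
Δh = ΔV / (S × A) = 93100 m³ / (3 × 10^-4 × 9.2 × 10^6 m²) = 33.73 m

Δh ≈ 33.7 m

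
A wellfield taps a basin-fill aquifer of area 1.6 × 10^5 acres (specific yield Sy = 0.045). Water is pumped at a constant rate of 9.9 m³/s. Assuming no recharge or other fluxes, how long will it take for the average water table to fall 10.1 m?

t ≈ 344 days

A = 1.6 × 10^5 acres = 6.475 × 10^8 m²
ΔV = Sy × A × Δh = 0.045 × 6.475 × 10^8 × 10.1 = 2.943 × 10^8 m³
Q = 9.9 m³/s = 8.554 × 10^5 m³/d
t = ΔV / Q = 2.943 × 10^8 m³ / 8.554 × 10^5 m³/d = 344.1 d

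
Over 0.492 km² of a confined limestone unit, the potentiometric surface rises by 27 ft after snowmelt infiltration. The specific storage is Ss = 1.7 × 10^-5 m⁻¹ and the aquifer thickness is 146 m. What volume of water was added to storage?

ΔV ≈ 10000 m³

S = Ss × b = 1.7 × 10^-5 m⁻¹ × 146 m = 2.482 × 10^-3
A = 0.492 km² = 4.92 × 10^5 m²
Δh = 27 ft = 8.23 m
ΔV = S × A × Δh = 0.002482 × 4.92 × 10^5 m² × 8.23 m = 10050 m³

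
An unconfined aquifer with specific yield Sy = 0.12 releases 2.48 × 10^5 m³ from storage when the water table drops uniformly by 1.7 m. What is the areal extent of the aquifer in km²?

A ≈ 1.22 km²

A = ΔV / (Sy × Δh) = 2.48 × 10^5 / (0.12 × 1.7) = 1.216 × 10^6 m²
A = 1.216 × 10^6 m² = 1.216 km²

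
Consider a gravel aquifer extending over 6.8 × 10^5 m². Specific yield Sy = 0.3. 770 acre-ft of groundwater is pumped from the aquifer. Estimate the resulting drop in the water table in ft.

Δh ≈ 15.3 ft

ΔV = 770 acre-ft = 9.498 × 10^5 m³
Δh = ΔV / (Sy × A) = 9.498 × 10^5 m³ / (0.3 × 6.8 × 10^5 m²) = 4.656 m
Δh = 4.656 m = 15.27 ft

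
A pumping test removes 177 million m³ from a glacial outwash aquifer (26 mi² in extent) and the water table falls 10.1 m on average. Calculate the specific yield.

A = 26 mi² = 6.734 × 10^7 m²
ΔV = 177 million m³ = 1.77 × 10^8 m³
Sy = ΔV / (A × Δh) = 1.77 × 10^8 m³ / (6.734 × 10^7 m² × 10.1 m) = 0.2602

Sy ≈ 0.26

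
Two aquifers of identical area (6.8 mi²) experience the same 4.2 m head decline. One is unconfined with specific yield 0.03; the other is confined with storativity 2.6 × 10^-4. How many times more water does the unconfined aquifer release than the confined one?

A = 6.8 mi² = 1.761 × 10^7 m²
Unconfined: ΔV_u = Sy × A × Δh = 0.03 × 1.761 × 10^7 × 4.2 = 2.219 × 10^6 m³
Confined: ΔV_c = S × A × Δh = 2.6 × 10^-4 × 1.761 × 10^7 × 4.2 = 19230 m³
Ratio = ΔV_u / ΔV_c = Sy / S = 0.03 / 2.6 × 10^-4 = 115.4

ΔV_u / ΔV_c ≈ 115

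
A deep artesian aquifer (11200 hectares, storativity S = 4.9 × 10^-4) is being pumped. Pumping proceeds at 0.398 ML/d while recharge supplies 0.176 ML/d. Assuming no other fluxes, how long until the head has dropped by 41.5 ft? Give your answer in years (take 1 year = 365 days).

A = 11200 hectares = 1.12 × 10^8 m²
Δh = 41.5 ft = 12.65 m
ΔV = S × A × Δh = 4.9 × 10^-4 × 1.12 × 10^8 × 12.65 = 6.942 × 10^5 m³
Net withdrawal = 0.398 − 0.176 = 0.222 ML/d = 222 m³/d
t = ΔV / Q = 6.942 × 10^5 m³ / 222 m³/d = 3127 d
t = 3127 d ≈ 8.567 years

t ≈ 8.57 years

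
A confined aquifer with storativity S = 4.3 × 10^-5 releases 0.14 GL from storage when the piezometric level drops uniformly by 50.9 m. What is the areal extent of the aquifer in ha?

A ≈ 6400 ha

ΔV = 0.14 GL = 1.4 × 10^5 m³
A = ΔV / (S × Δh) = 1.4 × 10^5 / (4.3 × 10^-5 × 50.9) = 6.396 × 10^7 m²
A = 6.396 × 10^7 m² = 6396 ha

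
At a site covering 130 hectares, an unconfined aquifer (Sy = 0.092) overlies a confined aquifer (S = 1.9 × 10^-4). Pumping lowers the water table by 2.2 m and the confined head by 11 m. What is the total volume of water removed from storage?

A = 130 hectares = 1.3 × 10^6 m²
Unconfined: ΔV_u = Sy × A × Δh_u = 0.092 × 1.3 × 10^6 × 2.2 = 2.631 × 10^5 m³
Confined: ΔV_c = S × A × Δh_c = 1.9 × 10^-4 × 1.3 × 10^6 × 11 = 2717 m³
Total ΔV = 2.631 × 10^5 + 2717 = 2.658 × 10^5 m³

ΔV ≈ 2.66 × 10^5 m³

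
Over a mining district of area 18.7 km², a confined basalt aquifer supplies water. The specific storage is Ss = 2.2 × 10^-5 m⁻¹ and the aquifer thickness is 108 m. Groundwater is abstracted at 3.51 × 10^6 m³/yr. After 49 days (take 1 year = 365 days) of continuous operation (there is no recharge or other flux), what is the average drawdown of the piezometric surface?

S = Ss × b = 2.2 × 10^-5 m⁻¹ × 108 m = 2.376 × 10^-3
A = 18.7 km² = 1.87 × 10^7 m²
Q = 3.51 × 10^6 m³/yr = 9616 m³/d
ΔV = Q × t = 9616 m³/d × 49 d = 4.712 × 10^5 m³
Δh = ΔV / (S × A) = 4.712 × 10^5 / (0.002376 × 1.87 × 10^7) = 10.61 m

Δh ≈ 10.6 m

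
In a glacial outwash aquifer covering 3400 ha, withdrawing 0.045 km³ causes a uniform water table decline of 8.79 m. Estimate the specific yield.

Sy ≈ 0.15

A = 3400 ha = 3.4 × 10^7 m²
ΔV = 0.045 km³ = 4.5 × 10^7 m³
Sy = ΔV / (A × Δh) = 4.5 × 10^7 m³ / (3.4 × 10^7 m² × 8.79 m) = 0.1506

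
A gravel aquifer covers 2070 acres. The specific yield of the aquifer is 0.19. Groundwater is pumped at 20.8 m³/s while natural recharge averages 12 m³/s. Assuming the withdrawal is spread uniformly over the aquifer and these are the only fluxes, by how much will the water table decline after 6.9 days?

A = 2070 acres = 8.377 × 10^6 m²
Net abstraction = 20.8 − 12 = 8.8 m³/s
Q_net = 8.8 m³/s = 7.603 × 10^5 m³/d
ΔV = Q × t = 7.603 × 10^5 m³/d × 6.9 d = 5.246 × 10^6 m³
Δh = ΔV / (Sy × A) = 5.246 × 10^6 / (0.19 × 8.377 × 10^6) = 3.296 m

Δh ≈ 3.3 m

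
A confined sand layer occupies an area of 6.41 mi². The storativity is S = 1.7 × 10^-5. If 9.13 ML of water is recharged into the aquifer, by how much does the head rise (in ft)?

A = 6.41 mi² = 1.66 × 10^7 m²
ΔV = 9.13 ML = 9130 m³
Δh = ΔV / (S × A) = 9130 m³ / (1.7 × 10^-5 × 1.66 × 10^7 m²) = 32.35 m
Δh = 32.35 m = 106.1 ft

Δh ≈ 106 ft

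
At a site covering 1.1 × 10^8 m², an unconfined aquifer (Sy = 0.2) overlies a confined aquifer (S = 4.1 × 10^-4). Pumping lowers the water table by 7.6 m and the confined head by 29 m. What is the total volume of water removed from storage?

ΔV ≈ 1.69 × 10^8 m³

Unconfined: ΔV_u = Sy × A × Δh_u = 0.2 × 1.1 × 10^8 × 7.6 = 1.672 × 10^8 m³
Confined: ΔV_c = S × A × Δh_c = 4.1 × 10^-4 × 1.1 × 10^8 × 29 = 1.308 × 10^6 m³
Total ΔV = 1.672 × 10^8 + 1.308 × 10^6 = 1.685 × 10^8 m³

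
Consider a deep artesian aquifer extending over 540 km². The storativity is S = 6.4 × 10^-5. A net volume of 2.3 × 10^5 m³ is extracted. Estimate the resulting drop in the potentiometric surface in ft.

Δh ≈ 21.8 ft

A = 540 km² = 5.4 × 10^8 m²
Δh = ΔV / (S × A) = 2.3 × 10^5 m³ / (6.4 × 10^-5 × 5.4 × 10^8 m²) = 6.655 m
Δh = 6.655 m = 21.83 ft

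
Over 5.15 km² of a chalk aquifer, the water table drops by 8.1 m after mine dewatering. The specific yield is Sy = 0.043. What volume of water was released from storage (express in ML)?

ΔV ≈ 1790 ML

A = 5.15 km² = 5.15 × 10^6 m²
ΔV = Sy × A × Δh = 0.043 × 5.15 × 10^6 m² × 8.1 m = 1.794 × 10^6 m³
ΔV = 1.794 × 10^6 m³ = 1794 ML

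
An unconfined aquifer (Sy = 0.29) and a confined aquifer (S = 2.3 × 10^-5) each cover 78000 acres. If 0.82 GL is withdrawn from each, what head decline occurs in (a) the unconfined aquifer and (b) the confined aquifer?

Δh_u ≈ 0.00896 m; Δh_c ≈ 113 m

A = 78000 acres = 3.157 × 10^8 m²
ΔV = 0.82 GL = 8.2 × 10^5 m³
Unconfined: Δh_u = ΔV/(Sy·A) = 8.2 × 10^5/(0.29 × 3.157 × 10^8) = 0.008958 m
Confined: Δh_c = ΔV/(S·A) = 8.2 × 10^5/(2.3 × 10^-5 × 3.157 × 10^8) = 112.9 m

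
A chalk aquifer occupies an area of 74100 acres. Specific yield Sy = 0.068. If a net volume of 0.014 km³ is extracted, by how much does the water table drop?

Δh ≈ 0.687 m

A = 74100 acres = 2.999 × 10^8 m²
ΔV = 0.014 km³ = 1.4 × 10^7 m³
Δh = ΔV / (Sy × A) = 1.4 × 10^7 m³ / (0.068 × 2.999 × 10^8 m²) = 0.6866 m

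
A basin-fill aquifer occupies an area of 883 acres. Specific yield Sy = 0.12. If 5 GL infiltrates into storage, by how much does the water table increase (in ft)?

Δh ≈ 38.3 ft

A = 883 acres = 3.573 × 10^6 m²
ΔV = 5 GL = 5 × 10^6 m³
Δh = ΔV / (Sy × A) = 5 × 10^6 m³ / (0.12 × 3.573 × 10^6 m²) = 11.66 m
Δh = 11.66 m = 38.26 ft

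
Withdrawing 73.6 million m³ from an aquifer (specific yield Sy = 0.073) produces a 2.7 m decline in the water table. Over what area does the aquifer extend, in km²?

A ≈ 373 km²

ΔV = 73.6 million m³ = 7.36 × 10^7 m³
A = ΔV / (Sy × Δh) = 7.36 × 10^7 / (0.073 × 2.7) = 3.734 × 10^8 m²
A = 3.734 × 10^8 m² = 373.4 km²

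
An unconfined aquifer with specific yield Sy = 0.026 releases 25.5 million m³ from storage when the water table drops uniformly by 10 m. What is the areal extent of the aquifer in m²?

A ≈ 9.81 × 10^7 m²

ΔV = 25.5 million m³ = 2.55 × 10^7 m³
A = ΔV / (Sy × Δh) = 2.55 × 10^7 / (0.026 × 10) = 9.808 × 10^7 m²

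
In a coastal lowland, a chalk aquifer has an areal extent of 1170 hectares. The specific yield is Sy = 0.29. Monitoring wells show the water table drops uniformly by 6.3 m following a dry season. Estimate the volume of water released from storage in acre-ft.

A = 1170 hectares = 1.17 × 10^7 m²
ΔV = Sy × A × Δh = 0.29 × 1.17 × 10^7 m² × 6.3 m = 2.138 × 10^7 m³
ΔV = 2.138 × 10^7 m³ = 17330 acre-ft

ΔV ≈ 17300 acre-ft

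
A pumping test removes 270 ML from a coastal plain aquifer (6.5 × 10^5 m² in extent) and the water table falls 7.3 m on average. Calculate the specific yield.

Sy ≈ 0.057

ΔV = 270 ML = 2.7 × 10^5 m³
Sy = ΔV / (A × Δh) = 2.7 × 10^5 m³ / (6.5 × 10^5 m² × 7.3 m) = 0.0569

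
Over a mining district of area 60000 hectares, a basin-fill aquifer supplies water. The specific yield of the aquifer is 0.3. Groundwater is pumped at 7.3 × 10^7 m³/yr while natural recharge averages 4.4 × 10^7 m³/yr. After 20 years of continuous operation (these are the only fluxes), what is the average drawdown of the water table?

A = 60000 hectares = 6 × 10^8 m²
Net abstraction = 7.3 × 10^7 − 4.4 × 10^7 = 2.9 × 10^7 m³/yr
Q_net = 2.9 × 10^7 m³/yr = 79450 m³/d
t = 20 years = 7300 d
ΔV = Q × t = 79450 m³/d × 7300 d = 5.8 × 10^8 m³
Δh = ΔV / (Sy × A) = 5.8 × 10^8 / (0.3 × 6 × 10^8) = 3.222 m

Δh ≈ 3.22 m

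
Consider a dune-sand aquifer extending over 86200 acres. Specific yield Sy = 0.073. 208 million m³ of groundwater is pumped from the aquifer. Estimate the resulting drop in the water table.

Δh ≈ 8.17 m

A = 86200 acres = 3.488 × 10^8 m²
ΔV = 208 million m³ = 2.08 × 10^8 m³
Δh = ΔV / (Sy × A) = 2.08 × 10^8 m³ / (0.073 × 3.488 × 10^8 m²) = 8.168 m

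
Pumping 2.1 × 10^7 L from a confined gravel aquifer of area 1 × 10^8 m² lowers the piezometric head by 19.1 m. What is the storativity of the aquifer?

S ≈ 1.1 × 10^-5

ΔV = 2.1 × 10^7 L = 21000 m³
S = ΔV / (A × Δh) = 21000 m³ / (1 × 10^8 m² × 19.1 m) = 1.099 × 10^-5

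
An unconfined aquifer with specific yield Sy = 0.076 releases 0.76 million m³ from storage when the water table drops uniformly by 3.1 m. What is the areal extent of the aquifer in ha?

A ≈ 323 ha

ΔV = 0.76 million m³ = 7.6 × 10^5 m³
A = ΔV / (Sy × Δh) = 7.6 × 10^5 / (0.076 × 3.1) = 3.226 × 10^6 m²
A = 3.226 × 10^6 m² = 322.6 ha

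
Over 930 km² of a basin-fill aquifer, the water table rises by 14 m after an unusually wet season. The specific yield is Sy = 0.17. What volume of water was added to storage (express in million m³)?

ΔV ≈ 2210 million m³

A = 930 km² = 9.3 × 10^8 m²
ΔV = Sy × A × Δh = 0.17 × 9.3 × 10^8 m² × 14 m = 2.213 × 10^9 m³
ΔV = 2.213 × 10^9 m³ = 2213 million m³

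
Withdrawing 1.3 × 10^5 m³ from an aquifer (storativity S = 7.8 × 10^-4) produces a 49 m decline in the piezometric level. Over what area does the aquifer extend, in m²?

A ≈ 3.4 × 10^6 m²

A = ΔV / (S × Δh) = 1.3 × 10^5 / (7.8 × 10^-4 × 49) = 3.401 × 10^6 m²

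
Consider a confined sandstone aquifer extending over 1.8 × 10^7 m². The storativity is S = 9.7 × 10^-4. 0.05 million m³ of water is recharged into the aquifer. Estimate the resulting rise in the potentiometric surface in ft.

Δh ≈ 9.4 ft

ΔV = 0.05 million m³ = 50000 m³
Δh = ΔV / (S × A) = 50000 m³ / (9.7 × 10^-4 × 1.8 × 10^7 m²) = 2.864 m
Δh = 2.864 m = 9.395 ft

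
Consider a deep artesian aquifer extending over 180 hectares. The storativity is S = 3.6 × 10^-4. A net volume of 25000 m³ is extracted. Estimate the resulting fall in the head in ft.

Δh ≈ 127 ft

A = 180 hectares = 1.8 × 10^6 m²
Δh = ΔV / (S × A) = 25000 m³ / (3.6 × 10^-4 × 1.8 × 10^6 m²) = 38.58 m
Δh = 38.58 m = 126.6 ft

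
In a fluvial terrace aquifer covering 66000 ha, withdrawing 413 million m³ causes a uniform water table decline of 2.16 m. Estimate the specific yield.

A = 66000 ha = 6.6 × 10^8 m²
ΔV = 413 million m³ = 4.13 × 10^8 m³
Sy = ΔV / (A × Δh) = 4.13 × 10^8 m³ / (6.6 × 10^8 m² × 2.16 m) = 0.2897

Sy ≈ 0.29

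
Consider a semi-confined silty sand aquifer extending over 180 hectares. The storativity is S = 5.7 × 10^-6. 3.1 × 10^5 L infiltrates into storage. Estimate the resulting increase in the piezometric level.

Δh ≈ 30.2 m

A = 180 hectares = 1.8 × 10^6 m²
ΔV = 3.1 × 10^5 L = 310 m³
Δh = ΔV / (S × A) = 310 m³ / (5.7 × 10^-6 × 1.8 × 10^6 m²) = 30.21 m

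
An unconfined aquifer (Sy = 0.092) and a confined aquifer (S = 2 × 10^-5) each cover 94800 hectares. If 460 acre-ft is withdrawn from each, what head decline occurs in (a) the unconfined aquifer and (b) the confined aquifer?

Δh_u ≈ 0.00651 m; Δh_c ≈ 29.9 m

A = 94800 hectares = 9.48 × 10^8 m²
ΔV = 460 acre-ft = 5.674 × 10^5 m³
Unconfined: Δh_u = ΔV/(Sy·A) = 5.674 × 10^5/(0.092 × 9.48 × 10^8) = 0.006506 m
Confined: Δh_c = ΔV/(S·A) = 5.674 × 10^5/(2 × 10^-5 × 9.48 × 10^8) = 29.93 m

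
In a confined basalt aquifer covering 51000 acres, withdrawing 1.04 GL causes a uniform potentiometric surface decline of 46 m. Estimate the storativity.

A = 51000 acres = 2.064 × 10^8 m²
ΔV = 1.04 GL = 1.04 × 10^6 m³
S = ΔV / (A × Δh) = 1.04 × 10^6 m³ / (2.064 × 10^8 m² × 46 m) = 1.095 × 10^-4

S ≈ 1.1 × 10^-4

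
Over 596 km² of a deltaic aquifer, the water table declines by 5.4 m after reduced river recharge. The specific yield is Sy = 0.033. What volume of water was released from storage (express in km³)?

ΔV ≈ 0.106 km³

A = 596 km² = 5.96 × 10^8 m²
ΔV = Sy × A × Δh = 0.033 × 5.96 × 10^8 m² × 5.4 m = 1.062 × 10^8 m³
ΔV = 1.062 × 10^8 m³ = 0.1062 km³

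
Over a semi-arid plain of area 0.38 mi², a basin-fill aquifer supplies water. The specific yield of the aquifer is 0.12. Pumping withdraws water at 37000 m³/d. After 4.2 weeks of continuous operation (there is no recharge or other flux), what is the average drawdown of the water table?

A = 0.38 mi² = 9.842 × 10^5 m²
t = 4.2 weeks = 29.4 d
ΔV = Q × t = 37000 m³/d × 29.4 d = 1.088 × 10^6 m³
Δh = ΔV / (Sy × A) = 1.088 × 10^6 / (0.12 × 9.842 × 10^5) = 9.211 m

Δh ≈ 9.21 m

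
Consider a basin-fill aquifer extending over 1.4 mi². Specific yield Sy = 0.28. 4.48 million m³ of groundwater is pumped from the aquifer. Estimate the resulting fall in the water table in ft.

A = 1.4 mi² = 3.626 × 10^6 m²
ΔV = 4.48 million m³ = 4.48 × 10^6 m³
Δh = ΔV / (Sy × A) = 4.48 × 10^6 m³ / (0.28 × 3.626 × 10^6 m²) = 4.413 m
Δh = 4.413 m = 14.48 ft

Δh ≈ 14.5 ft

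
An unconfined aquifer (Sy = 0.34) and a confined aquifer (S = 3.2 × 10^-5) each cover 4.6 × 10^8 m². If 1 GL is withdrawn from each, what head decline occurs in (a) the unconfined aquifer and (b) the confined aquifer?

ΔV = 1 GL = 1 × 10^6 m³
Unconfined: Δh_u = ΔV/(Sy·A) = 1 × 10^6/(0.34 × 4.6 × 10^8) = 0.006394 m
Confined: Δh_c = ΔV/(S·A) = 1 × 10^6/(3.2 × 10^-5 × 4.6 × 10^8) = 67.93 m

Δh_u ≈ 0.00639 m; Δh_c ≈ 67.9 m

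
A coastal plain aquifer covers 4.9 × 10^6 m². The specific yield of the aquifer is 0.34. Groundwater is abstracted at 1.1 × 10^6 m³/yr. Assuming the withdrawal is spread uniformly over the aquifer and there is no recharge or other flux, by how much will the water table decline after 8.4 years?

Δh ≈ 5.55 m

Q = 1.1 × 10^6 m³/yr = 3014 m³/d
t = 8.4 years = 3066 d
ΔV = Q × t = 3014 m³/d × 3066 d = 9.24 × 10^6 m³
Δh = ΔV / (Sy × A) = 9.24 × 10^6 / (0.34 × 4.9 × 10^6) = 5.546 m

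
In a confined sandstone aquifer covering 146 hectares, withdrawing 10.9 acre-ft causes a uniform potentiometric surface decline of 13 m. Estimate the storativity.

A = 146 hectares = 1.46 × 10^6 m²
ΔV = 10.9 acre-ft = 13440 m³
S = ΔV / (A × Δh) = 13440 m³ / (1.46 × 10^6 m² × 13 m) = 7.084 × 10^-4

S ≈ 7.1 × 10^-4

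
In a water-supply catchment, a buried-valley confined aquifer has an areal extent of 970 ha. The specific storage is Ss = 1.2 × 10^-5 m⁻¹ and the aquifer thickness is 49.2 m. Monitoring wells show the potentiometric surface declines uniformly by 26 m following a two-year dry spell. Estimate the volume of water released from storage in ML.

ΔV ≈ 149 ML

S = Ss × b = 1.2 × 10^-5 m⁻¹ × 49.2 m = 5.904 × 10^-4
A = 970 ha = 9.7 × 10^6 m²
ΔV = S × A × Δh = 5.904 × 10^-4 × 9.7 × 10^6 m² × 26 m = 1.489 × 10^5 m³
ΔV = 1.489 × 10^5 m³ = 148.9 ML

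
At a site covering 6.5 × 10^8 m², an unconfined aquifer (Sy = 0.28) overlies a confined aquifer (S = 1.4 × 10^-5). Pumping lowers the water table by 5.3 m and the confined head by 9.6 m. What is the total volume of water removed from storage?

ΔV ≈ 9.65 × 10^8 m³

Unconfined: ΔV_u = Sy × A × Δh_u = 0.28 × 6.5 × 10^8 × 5.3 = 9.646 × 10^8 m³
Confined: ΔV_c = S × A × Δh_c = 1.4 × 10^-5 × 6.5 × 10^8 × 9.6 = 87360 m³
Total ΔV = 9.646 × 10^8 + 87360 = 9.647 × 10^8 m³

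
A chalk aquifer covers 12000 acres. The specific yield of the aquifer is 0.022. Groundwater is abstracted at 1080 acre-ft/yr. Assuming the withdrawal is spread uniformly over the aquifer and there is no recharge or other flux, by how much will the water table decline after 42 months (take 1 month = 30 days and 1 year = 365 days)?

A = 12000 acres = 4.856 × 10^7 m²
Q = 1080 acre-ft/yr = 3650 m³/d
t = 42 months = 1260 d
ΔV = Q × t = 3650 m³/d × 1260 d = 4.599 × 10^6 m³
Δh = ΔV / (Sy × A) = 4.599 × 10^6 / (0.022 × 4.856 × 10^7) = 4.304 m

Δh ≈ 4.3 m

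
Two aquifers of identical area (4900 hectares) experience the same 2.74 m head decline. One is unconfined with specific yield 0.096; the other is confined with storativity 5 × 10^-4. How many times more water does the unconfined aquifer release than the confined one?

A = 4900 hectares = 4.9 × 10^7 m²
Unconfined: ΔV_u = Sy × A × Δh = 0.096 × 4.9 × 10^7 × 2.74 = 1.289 × 10^7 m³
Confined: ΔV_c = S × A × Δh = 5 × 10^-4 × 4.9 × 10^7 × 2.74 = 67130 m³
Ratio = ΔV_u / ΔV_c = Sy / S = 0.096 / 5 × 10^-4 = 192

ΔV_u / ΔV_c ≈ 192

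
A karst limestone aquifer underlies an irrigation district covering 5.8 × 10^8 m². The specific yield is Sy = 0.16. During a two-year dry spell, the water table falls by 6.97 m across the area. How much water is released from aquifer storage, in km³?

ΔV = Sy × A × Δh = 0.16 × 5.8 × 10^8 m² × 6.97 m = 6.468 × 10^8 m³
ΔV = 6.468 × 10^8 m³ = 0.6468 km³

ΔV ≈ 0.647 km³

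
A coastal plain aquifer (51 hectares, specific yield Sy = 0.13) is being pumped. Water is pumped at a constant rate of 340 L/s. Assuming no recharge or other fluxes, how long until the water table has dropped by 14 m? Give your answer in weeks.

t ≈ 4.51 weeks

A = 51 hectares = 5.1 × 10^5 m²
ΔV = Sy × A × Δh = 0.13 × 5.1 × 10^5 × 14 = 9.282 × 10^5 m³
Q = 340 L/s = 29380 m³/d
t = ΔV / Q = 9.282 × 10^5 m³ / 29380 m³/d = 31.6 d
t = 31.6 d ≈ 4.514 weeks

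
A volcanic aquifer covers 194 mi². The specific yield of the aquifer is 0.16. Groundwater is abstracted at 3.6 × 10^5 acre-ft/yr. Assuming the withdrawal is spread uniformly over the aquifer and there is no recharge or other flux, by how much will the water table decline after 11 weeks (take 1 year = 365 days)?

Δh ≈ 1.17 m

A = 194 mi² = 5.025 × 10^8 m²
Q = 3.6 × 10^5 acre-ft/yr = 1.217 × 10^6 m³/d
t = 11 weeks = 77 d
ΔV = Q × t = 1.217 × 10^6 m³/d × 77 d = 9.368 × 10^7 m³
Δh = ΔV / (Sy × A) = 9.368 × 10^7 / (0.16 × 5.025 × 10^8) = 1.165 m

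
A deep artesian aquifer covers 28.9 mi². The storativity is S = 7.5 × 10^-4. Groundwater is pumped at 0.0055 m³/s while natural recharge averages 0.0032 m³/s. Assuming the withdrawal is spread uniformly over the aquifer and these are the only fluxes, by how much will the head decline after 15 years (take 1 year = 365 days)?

Δh ≈ 19.4 m

A = 28.9 mi² = 7.485 × 10^7 m²
Net abstraction = 0.0055 − 0.0032 = 0.0023 m³/s
Q_net = 0.0023 m³/s = 198.7 m³/d
t = 15 years = 5475 d
ΔV = Q × t = 198.7 m³/d × 5475 d = 1.088 × 10^6 m³
Δh = ΔV / (S × A) = 1.088 × 10^6 / (7.5 × 10^-4 × 7.485 × 10^7) = 19.38 m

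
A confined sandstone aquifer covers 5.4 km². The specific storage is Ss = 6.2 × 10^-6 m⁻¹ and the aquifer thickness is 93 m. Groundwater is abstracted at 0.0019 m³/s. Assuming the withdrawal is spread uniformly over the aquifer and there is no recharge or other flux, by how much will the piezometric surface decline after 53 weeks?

S = Ss × b = 6.2 × 10^-6 m⁻¹ × 93 m = 5.766 × 10^-4
A = 5.4 km² = 5.4 × 10^6 m²
Q = 0.0019 m³/s = 164.2 m³/d
t = 53 weeks = 371 d
ΔV = Q × t = 164.2 m³/d × 371 d = 60900 m³
Δh = ΔV / (S × A) = 60900 / (5.766 × 10^-4 × 5.4 × 10^6) = 19.56 m

Δh ≈ 19.6 m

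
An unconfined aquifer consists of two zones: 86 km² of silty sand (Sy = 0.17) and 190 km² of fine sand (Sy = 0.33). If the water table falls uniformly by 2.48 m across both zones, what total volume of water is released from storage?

ΔV ≈ 1.92 × 10^8 m³

A₁ = 86 km² = 8.6 × 10^7 m²; A₂ = 190 km² = 1.9 × 10^8 m²
ΔV₁ = 0.17 × 8.6 × 10^7 × 2.48 = 3.626 × 10^7 m³
ΔV₂ = 0.33 × 1.9 × 10^8 × 2.48 = 1.555 × 10^8 m³
ΔV = ΔV₁ + ΔV₂ = 1.918 × 10^8 m³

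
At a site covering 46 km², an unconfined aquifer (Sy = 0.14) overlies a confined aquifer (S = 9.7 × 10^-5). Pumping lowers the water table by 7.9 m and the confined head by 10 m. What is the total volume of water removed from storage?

ΔV ≈ 5.09 × 10^7 m³

A = 46 km² = 4.6 × 10^7 m²
Unconfined: ΔV_u = Sy × A × Δh_u = 0.14 × 4.6 × 10^7 × 7.9 = 5.088 × 10^7 m³
Confined: ΔV_c = S × A × Δh_c = 9.7 × 10^-5 × 4.6 × 10^7 × 10 = 44620 m³
Total ΔV = 5.088 × 10^7 + 44620 = 5.092 × 10^7 m³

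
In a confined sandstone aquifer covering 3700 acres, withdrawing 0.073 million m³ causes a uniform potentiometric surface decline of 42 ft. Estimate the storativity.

S ≈ 3.8 × 10^-4

A = 3700 acres = 1.497 × 10^7 m²
Δh = 42 ft = 12.8 m
ΔV = 0.073 million m³ = 73000 m³
S = ΔV / (A × Δh) = 73000 m³ / (1.497 × 10^7 m² × 12.8 m) = 3.808 × 10^-4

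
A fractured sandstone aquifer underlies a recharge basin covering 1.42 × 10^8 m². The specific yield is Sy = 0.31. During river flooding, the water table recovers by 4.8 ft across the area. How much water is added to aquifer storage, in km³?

ΔV ≈ 0.0644 km³

Δh = 4.8 ft = 1.463 m
ΔV = Sy × A × Δh = 0.31 × 1.42 × 10^8 m² × 1.463 m = 6.44 × 10^7 m³
ΔV = 6.44 × 10^7 m³ = 0.0644 km³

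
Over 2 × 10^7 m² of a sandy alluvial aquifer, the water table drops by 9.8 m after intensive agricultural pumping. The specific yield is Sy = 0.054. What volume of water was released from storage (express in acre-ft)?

ΔV = Sy × A × Δh = 0.054 × 2 × 10^7 m² × 9.8 m = 1.058 × 10^7 m³
ΔV = 1.058 × 10^7 m³ = 8581 acre-ft

ΔV ≈ 8580 acre-ft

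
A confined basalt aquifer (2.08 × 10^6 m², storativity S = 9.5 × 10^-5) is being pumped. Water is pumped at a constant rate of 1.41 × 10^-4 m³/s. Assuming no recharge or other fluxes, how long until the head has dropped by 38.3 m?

ΔV = S × A × Δh = 9.5 × 10^-5 × 2.08 × 10^6 × 38.3 = 7568 m³
Q = 1.41 × 10^-4 m³/s = 12.18 m³/d
t = ΔV / Q = 7568 m³ / 12.18 m³/d = 621.2 d

t ≈ 621 days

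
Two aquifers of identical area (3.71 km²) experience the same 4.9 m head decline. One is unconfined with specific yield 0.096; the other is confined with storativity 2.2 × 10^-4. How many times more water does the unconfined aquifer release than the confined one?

ΔV_u / ΔV_c ≈ 436

A = 3.71 km² = 3.71 × 10^6 m²
Unconfined: ΔV_u = Sy × A × Δh = 0.096 × 3.71 × 10^6 × 4.9 = 1.745 × 10^6 m³
Confined: ΔV_c = S × A × Δh = 2.2 × 10^-4 × 3.71 × 10^6 × 4.9 = 3999 m³
Ratio = ΔV_u / ΔV_c = Sy / S = 0.096 / 2.2 × 10^-4 = 436.4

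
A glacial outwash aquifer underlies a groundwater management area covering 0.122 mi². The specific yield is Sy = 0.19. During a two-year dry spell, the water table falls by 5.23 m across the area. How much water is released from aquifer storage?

ΔV ≈ 3.14 × 10^5 m³

A = 0.122 mi² = 3.16 × 10^5 m²
ΔV = Sy × A × Δh = 0.19 × 3.16 × 10^5 m² × 5.23 m = 3.14 × 10^5 m³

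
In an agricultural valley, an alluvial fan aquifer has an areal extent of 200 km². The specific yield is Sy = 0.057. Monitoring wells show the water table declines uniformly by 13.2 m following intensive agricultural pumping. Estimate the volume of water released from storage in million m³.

A = 200 km² = 2 × 10^8 m²
ΔV = Sy × A × Δh = 0.057 × 2 × 10^8 m² × 13.2 m = 1.505 × 10^8 m³
ΔV = 1.505 × 10^8 m³ = 150.5 million m³

ΔV ≈ 150 million m³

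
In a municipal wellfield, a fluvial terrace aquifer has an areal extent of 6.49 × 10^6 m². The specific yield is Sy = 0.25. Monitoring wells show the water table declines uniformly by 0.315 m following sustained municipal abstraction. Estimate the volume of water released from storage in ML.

ΔV ≈ 511 ML

ΔV = Sy × A × Δh = 0.25 × 6.49 × 10^6 m² × 0.315 m = 5.111 × 10^5 m³
ΔV = 5.111 × 10^5 m³ = 511.1 ML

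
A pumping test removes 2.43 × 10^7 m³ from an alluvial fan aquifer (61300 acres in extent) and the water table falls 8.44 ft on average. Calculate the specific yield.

Sy ≈ 0.038

A = 61300 acres = 2.481 × 10^8 m²
Δh = 8.44 ft = 2.573 m
Sy = ΔV / (A × Δh) = 2.43 × 10^7 m³ / (2.481 × 10^8 m² × 2.573 m) = 0.03808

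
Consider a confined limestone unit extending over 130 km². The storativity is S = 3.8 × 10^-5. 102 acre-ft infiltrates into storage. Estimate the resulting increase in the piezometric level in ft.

Δh ≈ 83.6 ft

A = 130 km² = 1.3 × 10^8 m²
ΔV = 102 acre-ft = 1.258 × 10^5 m³
Δh = ΔV / (S × A) = 1.258 × 10^5 m³ / (3.8 × 10^-5 × 1.3 × 10^8 m²) = 25.47 m
Δh = 25.47 m = 83.56 ft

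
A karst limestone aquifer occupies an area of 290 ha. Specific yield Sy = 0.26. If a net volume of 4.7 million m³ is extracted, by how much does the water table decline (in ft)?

Δh ≈ 20.5 ft

A = 290 ha = 2.9 × 10^6 m²
ΔV = 4.7 million m³ = 4.7 × 10^6 m³
Δh = ΔV / (Sy × A) = 4.7 × 10^6 m³ / (0.26 × 2.9 × 10^6 m²) = 6.233 m
Δh = 6.233 m = 20.45 ft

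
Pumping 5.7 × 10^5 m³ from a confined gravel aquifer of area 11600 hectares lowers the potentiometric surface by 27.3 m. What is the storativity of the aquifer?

S ≈ 1.8 × 10^-4

A = 11600 hectares = 1.16 × 10^8 m²
S = ΔV / (A × Δh) = 5.7 × 10^5 m³ / (1.16 × 10^8 m² × 27.3 m) = 1.8 × 10^-4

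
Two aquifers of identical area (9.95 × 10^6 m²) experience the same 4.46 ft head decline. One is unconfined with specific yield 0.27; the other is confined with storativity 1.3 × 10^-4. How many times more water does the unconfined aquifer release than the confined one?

Δh = 4.46 ft = 1.359 m
Unconfined: ΔV_u = Sy × A × Δh = 0.27 × 9.95 × 10^6 × 1.359 = 3.652 × 10^6 m³
Confined: ΔV_c = S × A × Δh = 1.3 × 10^-4 × 9.95 × 10^6 × 1.359 = 1758 m³
Ratio = ΔV_u / ΔV_c = Sy / S = 0.27 / 1.3 × 10^-4 = 2077

ΔV_u / ΔV_c ≈ 2080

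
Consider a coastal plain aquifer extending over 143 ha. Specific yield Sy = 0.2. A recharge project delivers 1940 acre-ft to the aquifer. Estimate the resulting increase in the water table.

Δh ≈ 8.37 m

A = 143 ha = 1.43 × 10^6 m²
ΔV = 1940 acre-ft = 2.393 × 10^6 m³
Δh = ΔV / (Sy × A) = 2.393 × 10^6 m³ / (0.2 × 1.43 × 10^6 m²) = 8.367 m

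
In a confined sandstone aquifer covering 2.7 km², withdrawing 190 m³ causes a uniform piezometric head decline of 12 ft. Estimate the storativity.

A = 2.7 km² = 2.7 × 10^6 m²
Δh = 12 ft = 3.658 m
S = ΔV / (A × Δh) = 190 m³ / (2.7 × 10^6 m² × 3.658 m) = 1.924 × 10^-5

S ≈ 1.9 × 10^-5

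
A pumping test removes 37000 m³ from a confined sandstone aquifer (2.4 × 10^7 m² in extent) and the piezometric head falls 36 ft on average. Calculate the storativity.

S ≈ 1.4 × 10^-4

Δh = 36 ft = 10.97 m
S = ΔV / (A × Δh) = 37000 m³ / (2.4 × 10^7 m² × 10.97 m) = 1.405 × 10^-4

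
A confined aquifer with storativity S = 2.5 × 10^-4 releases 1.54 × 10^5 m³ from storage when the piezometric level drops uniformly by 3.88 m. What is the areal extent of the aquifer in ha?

A = ΔV / (S × Δh) = 1.54 × 10^5 / (2.5 × 10^-4 × 3.88) = 1.588 × 10^8 m²
A = 1.588 × 10^8 m² = 15880 ha

A ≈ 15900 ha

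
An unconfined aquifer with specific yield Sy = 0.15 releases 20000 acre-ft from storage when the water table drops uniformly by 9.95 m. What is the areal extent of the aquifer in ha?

ΔV = 20000 acre-ft = 2.467 × 10^7 m³
A = ΔV / (Sy × Δh) = 2.467 × 10^7 / (0.15 × 9.95) = 1.653 × 10^7 m²
A = 1.653 × 10^7 m² = 1653 ha

A ≈ 1650 ha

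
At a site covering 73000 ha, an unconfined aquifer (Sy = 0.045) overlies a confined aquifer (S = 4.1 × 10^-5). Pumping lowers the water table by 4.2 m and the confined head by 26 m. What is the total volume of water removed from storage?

ΔV ≈ 1.39 × 10^8 m³

A = 73000 ha = 7.3 × 10^8 m²
Unconfined: ΔV_u = Sy × A × Δh_u = 0.045 × 7.3 × 10^8 × 4.2 = 1.38 × 10^8 m³
Confined: ΔV_c = S × A × Δh_c = 4.1 × 10^-5 × 7.3 × 10^8 × 26 = 7.782 × 10^5 m³
Total ΔV = 1.38 × 10^8 + 7.782 × 10^5 = 1.387 × 10^8 m³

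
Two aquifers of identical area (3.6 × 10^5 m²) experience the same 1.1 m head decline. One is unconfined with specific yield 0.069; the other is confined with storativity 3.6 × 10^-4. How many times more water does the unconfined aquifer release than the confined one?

ΔV_u / ΔV_c ≈ 192

Unconfined: ΔV_u = Sy × A × Δh = 0.069 × 3.6 × 10^5 × 1.1 = 27320 m³
Confined: ΔV_c = S × A × Δh = 3.6 × 10^-4 × 3.6 × 10^5 × 1.1 = 142.6 m³
Ratio = ΔV_u / ΔV_c = Sy / S = 0.069 / 3.6 × 10^-4 = 191.7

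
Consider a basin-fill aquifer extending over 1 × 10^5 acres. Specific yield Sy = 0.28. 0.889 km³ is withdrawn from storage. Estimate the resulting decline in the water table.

A = 1 × 10^5 acres = 4.047 × 10^8 m²
ΔV = 0.889 km³ = 8.89 × 10^8 m³
Δh = ΔV / (Sy × A) = 8.89 × 10^8 m³ / (0.28 × 4.047 × 10^8 m²) = 7.846 m

Δh ≈ 7.85 m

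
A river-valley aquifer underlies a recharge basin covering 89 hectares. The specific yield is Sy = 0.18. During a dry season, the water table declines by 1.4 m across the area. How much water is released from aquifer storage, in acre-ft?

A = 89 hectares = 8.9 × 10^5 m²
ΔV = Sy × A × Δh = 0.18 × 8.9 × 10^5 m² × 1.4 m = 2.243 × 10^5 m³
ΔV = 2.243 × 10^5 m³ = 181.8 acre-ft

ΔV ≈ 182 acre-ft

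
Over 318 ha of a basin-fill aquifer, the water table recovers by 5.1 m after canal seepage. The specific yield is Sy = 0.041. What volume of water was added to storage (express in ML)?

A = 318 ha = 3.18 × 10^6 m²
ΔV = Sy × A × Δh = 0.041 × 3.18 × 10^6 m² × 5.1 m = 6.649 × 10^5 m³
ΔV = 6.649 × 10^5 m³ = 664.9 ML

ΔV ≈ 665 ML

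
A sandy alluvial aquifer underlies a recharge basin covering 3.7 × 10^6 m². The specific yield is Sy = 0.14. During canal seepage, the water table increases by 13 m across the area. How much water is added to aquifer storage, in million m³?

ΔV ≈ 6.73 million m³

ΔV = Sy × A × Δh = 0.14 × 3.7 × 10^6 m² × 13 m = 6.734 × 10^6 m³
ΔV = 6.734 × 10^6 m³ = 6.734 million m³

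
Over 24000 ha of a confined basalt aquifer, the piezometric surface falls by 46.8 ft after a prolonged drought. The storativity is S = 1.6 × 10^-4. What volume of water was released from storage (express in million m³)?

ΔV ≈ 0.548 million m³

A = 24000 ha = 2.4 × 10^8 m²
Δh = 46.8 ft = 14.26 m
ΔV = S × A × Δh = 1.6 × 10^-4 × 2.4 × 10^8 m² × 14.26 m = 5.478 × 10^5 m³
ΔV = 5.478 × 10^5 m³ = 0.5478 million m³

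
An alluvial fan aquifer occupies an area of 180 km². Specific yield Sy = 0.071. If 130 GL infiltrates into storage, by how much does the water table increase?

Δh ≈ 10.2 m

A = 180 km² = 1.8 × 10^8 m²
ΔV = 130 GL = 1.3 × 10^8 m³
Δh = ΔV / (Sy × A) = 1.3 × 10^8 m³ / (0.071 × 1.8 × 10^8 m²) = 10.17 m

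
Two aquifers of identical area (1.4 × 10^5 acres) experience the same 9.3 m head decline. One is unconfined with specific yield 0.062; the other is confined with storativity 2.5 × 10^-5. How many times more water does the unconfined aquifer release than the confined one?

ΔV_u / ΔV_c ≈ 2480

A = 1.4 × 10^5 acres = 5.666 × 10^8 m²
Unconfined: ΔV_u = Sy × A × Δh = 0.062 × 5.666 × 10^8 × 9.3 = 3.267 × 10^8 m³
Confined: ΔV_c = S × A × Δh = 2.5 × 10^-5 × 5.666 × 10^8 × 9.3 = 1.317 × 10^5 m³
Ratio = ΔV_u / ΔV_c = Sy / S = 0.062 / 2.5 × 10^-5 = 2480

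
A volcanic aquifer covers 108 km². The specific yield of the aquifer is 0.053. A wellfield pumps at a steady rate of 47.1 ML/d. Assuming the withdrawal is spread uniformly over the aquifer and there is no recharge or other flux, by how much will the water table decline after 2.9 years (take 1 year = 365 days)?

A = 108 km² = 1.08 × 10^8 m²
Q = 47.1 ML/d = 47100 m³/d
t = 2.9 years = 1058 d
ΔV = Q × t = 47100 m³/d × 1058 d = 4.986 × 10^7 m³
Δh = ΔV / (Sy × A) = 4.986 × 10^7 / (0.053 × 1.08 × 10^8) = 8.71 m

Δh ≈ 8.71 m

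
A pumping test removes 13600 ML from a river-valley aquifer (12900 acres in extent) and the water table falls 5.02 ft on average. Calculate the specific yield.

A = 12900 acres = 5.22 × 10^7 m²
Δh = 5.02 ft = 1.53 m
ΔV = 13600 ML = 1.36 × 10^7 m³
Sy = ΔV / (A × Δh) = 1.36 × 10^7 m³ / (5.22 × 10^7 m² × 1.53 m) = 0.1703

Sy ≈ 0.17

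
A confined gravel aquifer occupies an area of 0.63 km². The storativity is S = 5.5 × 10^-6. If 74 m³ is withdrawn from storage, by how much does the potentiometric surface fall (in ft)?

A = 0.63 km² = 6.3 × 10^5 m²
Δh = ΔV / (S × A) = 74 m³ / (5.5 × 10^-6 × 6.3 × 10^5 m²) = 21.36 m
Δh = 21.36 m = 70.07 ft

Δh ≈ 70.1 ft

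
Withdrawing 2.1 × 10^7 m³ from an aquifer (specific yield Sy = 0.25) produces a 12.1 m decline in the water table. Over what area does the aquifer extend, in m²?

A = ΔV / (Sy × Δh) = 2.1 × 10^7 / (0.25 × 12.1) = 6.942 × 10^6 m²

A ≈ 6.94 × 10^6 m²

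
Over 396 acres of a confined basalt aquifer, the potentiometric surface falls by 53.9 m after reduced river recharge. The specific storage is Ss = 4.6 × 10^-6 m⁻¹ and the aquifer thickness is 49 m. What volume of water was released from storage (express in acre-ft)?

ΔV ≈ 15.8 acre-ft

S = Ss × b = 4.6 × 10^-6 m⁻¹ × 49 m = 2.254 × 10^-4
A = 396 acres = 1.603 × 10^6 m²
ΔV = S × A × Δh = 2.254 × 10^-4 × 1.603 × 10^6 m² × 53.9 m = 19470 m³
ΔV = 19470 m³ = 15.78 acre-ft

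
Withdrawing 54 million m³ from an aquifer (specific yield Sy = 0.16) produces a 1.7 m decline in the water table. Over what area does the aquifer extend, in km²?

A ≈ 199 km²

ΔV = 54 million m³ = 5.4 × 10^7 m³
A = ΔV / (Sy × Δh) = 5.4 × 10^7 / (0.16 × 1.7) = 1.985 × 10^8 m²
A = 1.985 × 10^8 m² = 198.5 km²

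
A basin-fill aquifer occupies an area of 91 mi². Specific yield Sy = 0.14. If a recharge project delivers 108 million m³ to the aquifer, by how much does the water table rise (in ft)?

A = 91 mi² = 2.357 × 10^8 m²
ΔV = 108 million m³ = 1.08 × 10^8 m³
Δh = ΔV / (Sy × A) = 1.08 × 10^8 m³ / (0.14 × 2.357 × 10^8 m²) = 3.273 m
Δh = 3.273 m = 10.74 ft

Δh ≈ 10.7 ft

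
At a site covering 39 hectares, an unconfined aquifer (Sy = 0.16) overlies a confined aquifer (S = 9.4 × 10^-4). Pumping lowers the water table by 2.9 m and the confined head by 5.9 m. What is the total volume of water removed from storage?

ΔV ≈ 1.83 × 10^5 m³

A = 39 hectares = 3.9 × 10^5 m²
Unconfined: ΔV_u = Sy × A × Δh_u = 0.16 × 3.9 × 10^5 × 2.9 = 1.81 × 10^5 m³
Confined: ΔV_c = S × A × Δh_c = 9.4 × 10^-4 × 3.9 × 10^5 × 5.9 = 2163 m³
Total ΔV = 1.81 × 10^5 + 2163 = 1.831 × 10^5 m³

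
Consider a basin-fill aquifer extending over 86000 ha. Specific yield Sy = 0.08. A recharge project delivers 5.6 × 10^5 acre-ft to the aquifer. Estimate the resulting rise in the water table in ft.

A = 86000 ha = 8.6 × 10^8 m²
ΔV = 5.6 × 10^5 acre-ft = 6.907 × 10^8 m³
Δh = ΔV / (Sy × A) = 6.907 × 10^8 m³ / (0.08 × 8.6 × 10^8 m²) = 10.04 m
Δh = 10.04 m = 32.94 ft

Δh ≈ 32.9 ft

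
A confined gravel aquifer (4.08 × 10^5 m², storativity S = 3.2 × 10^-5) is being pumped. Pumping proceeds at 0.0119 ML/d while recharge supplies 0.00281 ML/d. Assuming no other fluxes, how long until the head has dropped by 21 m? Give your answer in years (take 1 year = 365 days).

t ≈ 0.0826 years

ΔV = S × A × Δh = 3.2 × 10^-5 × 4.08 × 10^5 × 21 = 274.2 m³
Net withdrawal = 0.0119 − 0.00281 = 0.00909 ML/d = 9.09 m³/d
t = ΔV / Q = 274.2 m³ / 9.09 m³/d = 30.16 d
t = 30.16 d ≈ 0.08264 years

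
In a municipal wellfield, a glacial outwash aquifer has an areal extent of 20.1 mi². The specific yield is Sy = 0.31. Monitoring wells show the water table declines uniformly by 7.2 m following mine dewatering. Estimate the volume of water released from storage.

ΔV ≈ 1.16 × 10^8 m³

A = 20.1 mi² = 5.206 × 10^7 m²
ΔV = Sy × A × Δh = 0.31 × 5.206 × 10^7 m² × 7.2 m = 1.162 × 10^8 m³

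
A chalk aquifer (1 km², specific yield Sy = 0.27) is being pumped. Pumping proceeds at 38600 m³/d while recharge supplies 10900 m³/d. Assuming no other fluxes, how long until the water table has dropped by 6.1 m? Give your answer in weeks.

t ≈ 8.49 weeks

A = 1 km² = 1 × 10^6 m²
ΔV = Sy × A × Δh = 0.27 × 1 × 10^6 × 6.1 = 1.647 × 10^6 m³
Net withdrawal = 38600 − 10900 = 27700 m³/d
t = ΔV / Q = 1.647 × 10^6 m³ / 27700 m³/d = 59.46 d
t = 59.46 d ≈ 8.494 weeks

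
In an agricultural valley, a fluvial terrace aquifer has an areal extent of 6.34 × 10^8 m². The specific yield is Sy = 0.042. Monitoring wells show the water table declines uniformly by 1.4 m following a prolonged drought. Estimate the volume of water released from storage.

ΔV = Sy × A × Δh = 0.042 × 6.34 × 10^8 m² × 1.4 m = 3.728 × 10^7 m³

ΔV ≈ 3.73 × 10^7 m³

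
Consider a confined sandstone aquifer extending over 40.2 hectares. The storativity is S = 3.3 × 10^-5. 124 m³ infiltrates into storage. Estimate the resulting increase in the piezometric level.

A = 40.2 hectares = 4.02 × 10^5 m²
Δh = ΔV / (S × A) = 124 m³ / (3.3 × 10^-5 × 4.02 × 10^5 m²) = 9.347 m

Δh ≈ 9.35 m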